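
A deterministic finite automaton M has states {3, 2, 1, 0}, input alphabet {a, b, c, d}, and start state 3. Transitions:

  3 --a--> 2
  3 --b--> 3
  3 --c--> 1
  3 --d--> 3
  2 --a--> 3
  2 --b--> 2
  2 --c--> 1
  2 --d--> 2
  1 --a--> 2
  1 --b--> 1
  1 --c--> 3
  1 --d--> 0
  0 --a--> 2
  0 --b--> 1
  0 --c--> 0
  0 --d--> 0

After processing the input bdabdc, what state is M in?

3 → 3 → 3 → 2 → 2 → 2 → 1

1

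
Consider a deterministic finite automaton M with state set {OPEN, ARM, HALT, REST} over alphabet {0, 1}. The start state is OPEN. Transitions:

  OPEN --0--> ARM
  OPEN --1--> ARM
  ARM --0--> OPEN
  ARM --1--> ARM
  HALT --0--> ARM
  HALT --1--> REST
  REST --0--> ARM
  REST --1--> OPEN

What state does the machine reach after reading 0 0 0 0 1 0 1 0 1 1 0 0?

ARM

OPEN → ARM → OPEN → ARM → OPEN → ARM → OPEN → ARM → OPEN → ARM → ARM → OPEN → ARM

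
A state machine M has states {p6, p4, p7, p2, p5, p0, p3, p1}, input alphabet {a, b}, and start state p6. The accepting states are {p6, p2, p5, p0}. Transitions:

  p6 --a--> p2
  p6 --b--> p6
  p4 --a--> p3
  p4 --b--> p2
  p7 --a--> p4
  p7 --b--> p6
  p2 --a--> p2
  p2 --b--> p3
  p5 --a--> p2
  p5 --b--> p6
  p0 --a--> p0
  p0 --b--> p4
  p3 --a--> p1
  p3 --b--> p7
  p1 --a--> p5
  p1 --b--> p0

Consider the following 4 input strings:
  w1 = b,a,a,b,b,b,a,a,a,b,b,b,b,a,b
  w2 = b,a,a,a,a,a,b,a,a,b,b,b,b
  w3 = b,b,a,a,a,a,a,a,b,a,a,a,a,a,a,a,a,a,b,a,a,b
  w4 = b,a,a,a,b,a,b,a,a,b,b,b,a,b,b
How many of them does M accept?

w1:
  start at p6
  read 'b': p6 → p6
  read 'a': p6 → p2
  read 'a': p2 → p2
  read 'b': p2 → p3
  read 'b': p3 → p7
  read 'b': p7 → p6
  read 'a': p6 → p2
  read 'a': p2 → p2
  read 'a': p2 → p2
  read 'b': p2 → p3
  read 'b': p3 → p7
  read 'b': p7 → p6
  read 'b': p6 → p6
  read 'a': p6 → p2
  read 'b': p2 → p3
  end p3, rejected
w2:
  start at p6
  read 'b': p6 → p6
  read 'a': p6 → p2
  read 'a': p2 → p2
  read 'a': p2 → p2
  read 'a': p2 → p2
  read 'a': p2 → p2
  read 'b': p2 → p3
  read 'a': p3 → p1
  read 'a': p1 → p5
  read 'b': p5 → p6
  read 'b': p6 → p6
  read 'b': p6 → p6
  read 'b': p6 → p6
  end p6, accepted
w3:
  start at p6
  read 'b': p6 → p6
  read 'b': p6 → p6
  read 'a': p6 → p2
  read 'a': p2 → p2
  read 'a': p2 → p2
  read 'a': p2 → p2
  read 'a': p2 → p2
  read 'a': p2 → p2
  read 'b': p2 → p3
  read 'a': p3 → p1
  read 'a': p1 → p5
  read 'a': p5 → p2
  read 'a': p2 → p2
  read 'a': p2 → p2
  read 'a': p2 → p2
  read 'a': p2 → p2
  read 'a': p2 → p2
  read 'a': p2 → p2
  read 'b': p2 → p3
  read 'a': p3 → p1
  read 'a': p1 → p5
  read 'b': p5 → p6
  end p6, accepted
w4:
  start at p6
  read 'b': p6 → p6
  read 'a': p6 → p2
  read 'a': p2 → p2
  read 'a': p2 → p2
  read 'b': p2 → p3
  read 'a': p3 → p1
  read 'b': p1 → p0
  read 'a': p0 → p0
  read 'a': p0 → p0
  read 'b': p0 → p4
  read 'b': p4 → p2
  read 'b': p2 → p3
  read 'a': p3 → p1
  read 'b': p1 → p0
  read 'b': p0 → p4
  end p4, rejected

2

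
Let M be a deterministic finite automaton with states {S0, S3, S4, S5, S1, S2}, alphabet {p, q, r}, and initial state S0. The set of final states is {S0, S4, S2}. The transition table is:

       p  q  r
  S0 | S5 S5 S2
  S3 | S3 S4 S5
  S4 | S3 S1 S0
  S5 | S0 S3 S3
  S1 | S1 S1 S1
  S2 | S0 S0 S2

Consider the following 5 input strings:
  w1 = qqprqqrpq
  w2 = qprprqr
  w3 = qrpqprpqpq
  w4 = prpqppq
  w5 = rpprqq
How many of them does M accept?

2

w1: S0 → S5 → S3 → S3 → S5 → S3 → S4 → S0 → S5 → S3  → end S3, rejected
w2: S0 → S5 → S0 → S2 → S0 → S2 → S0 → S2  → end S2, accepted
w3: S0 → S5 → S3 → S3 → S4 → S3 → S5 → S0 → S5 → S0 → S5  → end S5, rejected
w4: S0 → S5 → S3 → S3 → S4 → S3 → S3 → S4  → end S4, accepted
w5: S0 → S2 → S0 → S5 → S3 → S4 → S1  → end S1, rejected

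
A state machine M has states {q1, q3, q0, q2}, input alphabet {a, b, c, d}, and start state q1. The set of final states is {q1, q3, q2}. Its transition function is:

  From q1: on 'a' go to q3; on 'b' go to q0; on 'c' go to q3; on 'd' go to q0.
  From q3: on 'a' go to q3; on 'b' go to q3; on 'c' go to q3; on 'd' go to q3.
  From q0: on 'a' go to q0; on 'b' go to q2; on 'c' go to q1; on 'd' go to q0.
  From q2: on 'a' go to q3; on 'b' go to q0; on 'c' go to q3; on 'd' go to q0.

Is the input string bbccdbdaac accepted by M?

Yes

start at q1
read 'b': q1 → q0
read 'b': q0 → q2
read 'c': q2 → q3
read 'c': q3 → q3
read 'd': q3 → q3
read 'b': q3 → q3
read 'd': q3 → q3
read 'a': q3 → q3
read 'a': q3 → q3
read 'c': q3 → q3
End state q3 is accepting.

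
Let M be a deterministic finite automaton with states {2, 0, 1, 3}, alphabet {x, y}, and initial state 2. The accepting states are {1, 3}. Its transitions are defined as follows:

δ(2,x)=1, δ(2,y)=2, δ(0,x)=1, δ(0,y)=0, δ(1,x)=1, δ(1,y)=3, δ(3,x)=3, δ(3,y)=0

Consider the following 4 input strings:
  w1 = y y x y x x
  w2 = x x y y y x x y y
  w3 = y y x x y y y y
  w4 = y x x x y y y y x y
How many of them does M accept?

2

w1: Trace: 2 -y-> 2 -y-> 2 -x-> 1 -y-> 3 -x-> 3 -x-> 3  → end 3, accepted
w2: Trace: 2 -x-> 1 -x-> 1 -y-> 3 -y-> 0 -y-> 0 -x-> 1 -x-> 1 -y-> 3 -y-> 0  → end 0, rejected
w3: Trace: 2 -y-> 2 -y-> 2 -x-> 1 -x-> 1 -y-> 3 -y-> 0 -y-> 0 -y-> 0  → end 0, rejected
w4: Trace: 2 -y-> 2 -x-> 1 -x-> 1 -x-> 1 -y-> 3 -y-> 0 -y-> 0 -y-> 0 -x-> 1 -y-> 3  → end 3, accepted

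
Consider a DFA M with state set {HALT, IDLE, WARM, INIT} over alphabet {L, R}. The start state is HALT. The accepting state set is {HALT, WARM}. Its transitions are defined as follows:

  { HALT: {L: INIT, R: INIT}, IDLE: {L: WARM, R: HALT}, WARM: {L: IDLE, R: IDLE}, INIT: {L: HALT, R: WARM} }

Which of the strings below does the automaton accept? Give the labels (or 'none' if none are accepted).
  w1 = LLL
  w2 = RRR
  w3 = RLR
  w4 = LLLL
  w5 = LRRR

w1: HALT → INIT → HALT → INIT  → end INIT, rejected
w2: HALT → INIT → WARM → IDLE  → end IDLE, rejected
w3: HALT → INIT → HALT → INIT  → end INIT, rejected
w4: HALT → INIT → HALT → INIT → HALT  → end HALT, accepted
w5: HALT → INIT → WARM → IDLE → HALT  → end HALT, accepted

w4, w5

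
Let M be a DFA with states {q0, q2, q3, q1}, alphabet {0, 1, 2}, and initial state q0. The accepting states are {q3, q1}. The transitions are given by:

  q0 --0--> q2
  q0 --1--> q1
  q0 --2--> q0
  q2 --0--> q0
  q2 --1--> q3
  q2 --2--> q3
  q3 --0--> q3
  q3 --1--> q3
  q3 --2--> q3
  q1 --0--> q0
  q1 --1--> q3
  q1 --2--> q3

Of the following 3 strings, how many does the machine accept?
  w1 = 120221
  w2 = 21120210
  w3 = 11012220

3

w1: Trace: q0 -1-> q1 -2-> q3 -0-> q3 -2-> q3 -2-> q3 -1-> q3  → end q3, accepted
w2: Trace: q0 -2-> q0 -1-> q1 -1-> q3 -2-> q3 -0-> q3 -2-> q3 -1-> q3 -0-> q3  → end q3, accepted
w3: Trace: q0 -1-> q1 -1-> q3 -0-> q3 -1-> q3 -2-> q3 -2-> q3 -2-> q3 -0-> q3  → end q3, accepted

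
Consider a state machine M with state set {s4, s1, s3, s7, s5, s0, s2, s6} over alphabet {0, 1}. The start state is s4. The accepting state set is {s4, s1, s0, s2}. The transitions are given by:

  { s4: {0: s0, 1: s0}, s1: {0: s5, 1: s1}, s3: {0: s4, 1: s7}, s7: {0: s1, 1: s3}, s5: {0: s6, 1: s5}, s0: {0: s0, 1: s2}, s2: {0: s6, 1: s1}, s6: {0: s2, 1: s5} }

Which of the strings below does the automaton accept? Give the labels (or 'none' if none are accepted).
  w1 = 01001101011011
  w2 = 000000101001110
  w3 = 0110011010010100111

w1:
  start at s4
  read '0': s4 → s0
  read '1': s0 → s2
  read '0': s2 → s6
  read '0': s6 → s2
  read '1': s2 → s1
  read '1': s1 → s1
  read '0': s1 → s5
  read '1': s5 → s5
  read '0': s5 → s6
  read '1': s6 → s5
  read '1': s5 → s5
  read '0': s5 → s6
  read '1': s6 → s5
  read '1': s5 → s5
  end s5, rejected
w2:
  start at s4
  read '0': s4 → s0
  read '0': s0 → s0
  read '0': s0 → s0
  read '0': s0 → s0
  read '0': s0 → s0
  read '0': s0 → s0
  read '1': s0 → s2
  read '0': s2 → s6
  read '1': s6 → s5
  read '0': s5 → s6
  read '0': s6 → s2
  read '1': s2 → s1
  read '1': s1 → s1
  read '1': s1 → s1
  read '0': s1 → s5
  end s5, rejected
w3:
  start at s4
  read '0': s4 → s0
  read '1': s0 → s2
  read '1': s2 → s1
  read '0': s1 → s5
  read '0': s5 → s6
  read '1': s6 → s5
  read '1': s5 → s5
  read '0': s5 → s6
  read '1': s6 → s5
  read '0': s5 → s6
  read '0': s6 → s2
  read '1': s2 → s1
  read '0': s1 → s5
  read '1': s5 → s5
  read '0': s5 → s6
  read '0': s6 → s2
  read '1': s2 → s1
  read '1': s1 → s1
  read '1': s1 → s1
  end s1, accepted

w3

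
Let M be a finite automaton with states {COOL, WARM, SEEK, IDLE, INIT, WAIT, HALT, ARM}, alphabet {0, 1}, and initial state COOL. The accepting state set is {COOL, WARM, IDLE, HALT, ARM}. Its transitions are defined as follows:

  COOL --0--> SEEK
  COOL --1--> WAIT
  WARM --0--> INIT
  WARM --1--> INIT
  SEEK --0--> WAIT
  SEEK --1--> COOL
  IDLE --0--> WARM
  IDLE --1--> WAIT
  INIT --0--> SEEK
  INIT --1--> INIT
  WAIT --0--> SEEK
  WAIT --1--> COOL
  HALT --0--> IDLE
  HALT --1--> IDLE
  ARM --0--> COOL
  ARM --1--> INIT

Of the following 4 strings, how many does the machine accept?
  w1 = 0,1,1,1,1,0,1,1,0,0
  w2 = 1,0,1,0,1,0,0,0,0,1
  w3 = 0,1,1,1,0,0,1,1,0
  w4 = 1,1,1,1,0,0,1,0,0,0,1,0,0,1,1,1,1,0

1

w1:
  start at COOL
  read '0': COOL → SEEK
  read '1': SEEK → COOL
  read '1': COOL → WAIT
  read '1': WAIT → COOL
  read '1': COOL → WAIT
  read '0': WAIT → SEEK
  read '1': SEEK → COOL
  read '1': COOL → WAIT
  read '0': WAIT → SEEK
  read '0': SEEK → WAIT
  end WAIT, rejected
w2:
  start at COOL
  read '1': COOL → WAIT
  read '0': WAIT → SEEK
  read '1': SEEK → COOL
  read '0': COOL → SEEK
  read '1': SEEK → COOL
  read '0': COOL → SEEK
  read '0': SEEK → WAIT
  read '0': WAIT → SEEK
  read '0': SEEK → WAIT
  read '1': WAIT → COOL
  end COOL, accepted
w3:
  start at COOL
  read '0': COOL → SEEK
  read '1': SEEK → COOL
  read '1': COOL → WAIT
  read '1': WAIT → COOL
  read '0': COOL → SEEK
  read '0': SEEK → WAIT
  read '1': WAIT → COOL
  read '1': COOL → WAIT
  read '0': WAIT → SEEK
  end SEEK, rejected
w4:
  start at COOL
  read '1': COOL → WAIT
  read '1': WAIT → COOL
  read '1': COOL → WAIT
  read '1': WAIT → COOL
  read '0': COOL → SEEK
  read '0': SEEK → WAIT
  read '1': WAIT → COOL
  read '0': COOL → SEEK
  read '0': SEEK → WAIT
  read '0': WAIT → SEEK
  read '1': SEEK → COOL
  read '0': COOL → SEEK
  read '0': SEEK → WAIT
  read '1': WAIT → COOL
  read '1': COOL → WAIT
  read '1': WAIT → COOL
  read '1': COOL → WAIT
  read '0': WAIT → SEEK
  end SEEK, rejected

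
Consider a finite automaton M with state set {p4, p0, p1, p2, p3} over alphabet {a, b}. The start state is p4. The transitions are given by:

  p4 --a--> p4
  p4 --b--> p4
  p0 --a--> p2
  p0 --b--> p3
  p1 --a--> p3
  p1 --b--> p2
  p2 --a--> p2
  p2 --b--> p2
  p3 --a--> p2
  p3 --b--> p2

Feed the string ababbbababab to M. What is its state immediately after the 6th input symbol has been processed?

p4

Trace: p4 -a-> p4 -b-> p4 -a-> p4 -b-> p4 -b-> p4 -b-> p4
After 6 symbols: p4.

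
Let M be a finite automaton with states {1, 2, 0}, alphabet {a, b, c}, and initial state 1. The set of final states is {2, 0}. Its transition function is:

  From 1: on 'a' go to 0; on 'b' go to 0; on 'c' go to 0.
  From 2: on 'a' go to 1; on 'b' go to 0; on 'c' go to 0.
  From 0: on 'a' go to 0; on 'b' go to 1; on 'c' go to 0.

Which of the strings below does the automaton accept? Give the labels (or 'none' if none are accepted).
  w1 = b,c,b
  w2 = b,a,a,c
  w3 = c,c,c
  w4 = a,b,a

w2, w3, w4

w1: Trace: 1 -b-> 0 -c-> 0 -b-> 1  → end 1, rejected
w2: Trace: 1 -b-> 0 -a-> 0 -a-> 0 -c-> 0  → end 0, accepted
w3: Trace: 1 -c-> 0 -c-> 0 -c-> 0  → end 0, accepted
w4: Trace: 1 -a-> 0 -b-> 1 -a-> 0  → end 0, accepted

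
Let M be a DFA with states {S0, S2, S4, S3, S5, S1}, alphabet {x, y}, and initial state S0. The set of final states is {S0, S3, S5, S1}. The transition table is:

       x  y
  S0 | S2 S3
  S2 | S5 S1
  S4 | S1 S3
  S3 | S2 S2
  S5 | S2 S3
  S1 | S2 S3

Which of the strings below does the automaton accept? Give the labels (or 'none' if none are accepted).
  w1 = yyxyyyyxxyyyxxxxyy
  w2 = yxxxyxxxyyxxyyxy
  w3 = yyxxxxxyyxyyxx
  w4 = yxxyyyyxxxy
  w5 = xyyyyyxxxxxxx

w1: Trace: S0 -y-> S3 -y-> S2 -x-> S5 -y-> S3 -y-> S2 -y-> S1 -y-> S3 -x-> S2 -x-> S5 -y-> S3 -y-> S2 -y-> S1 -x-> S2 -x-> S5 -x-> S2 -x-> S5 -y-> S3 -y-> S2  → end S2, rejected
w2: Trace: S0 -y-> S3 -x-> S2 -x-> S5 -x-> S2 -y-> S1 -x-> S2 -x-> S5 -x-> S2 -y-> S1 -y-> S3 -x-> S2 -x-> S5 -y-> S3 -y-> S2 -x-> S5 -y-> S3  → end S3, accepted
w3: Trace: S0 -y-> S3 -y-> S2 -x-> S5 -x-> S2 -x-> S5 -x-> S2 -x-> S5 -y-> S3 -y-> S2 -x-> S5 -y-> S3 -y-> S2 -x-> S5 -x-> S2  → end S2, rejected
w4: Trace: S0 -y-> S3 -x-> S2 -x-> S5 -y-> S3 -y-> S2 -y-> S1 -y-> S3 -x-> S2 -x-> S5 -x-> S2 -y-> S1  → end S1, accepted
w5: Trace: S0 -x-> S2 -y-> S1 -y-> S3 -y-> S2 -y-> S1 -y-> S3 -x-> S2 -x-> S5 -x-> S2 -x-> S5 -x-> S2 -x-> S5 -x-> S2  → end S2, rejected

w2, w4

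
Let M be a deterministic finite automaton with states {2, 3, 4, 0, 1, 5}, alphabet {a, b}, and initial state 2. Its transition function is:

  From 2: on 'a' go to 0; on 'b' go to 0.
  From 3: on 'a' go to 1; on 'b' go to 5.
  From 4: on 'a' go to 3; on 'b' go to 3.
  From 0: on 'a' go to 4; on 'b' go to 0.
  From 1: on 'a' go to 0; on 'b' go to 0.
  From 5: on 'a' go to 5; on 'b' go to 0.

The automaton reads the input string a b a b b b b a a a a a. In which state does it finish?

4

2 → 0 → 0 → 4 → 3 → 5 → 0 → 0 → 4 → 3 → 1 → 0 → 4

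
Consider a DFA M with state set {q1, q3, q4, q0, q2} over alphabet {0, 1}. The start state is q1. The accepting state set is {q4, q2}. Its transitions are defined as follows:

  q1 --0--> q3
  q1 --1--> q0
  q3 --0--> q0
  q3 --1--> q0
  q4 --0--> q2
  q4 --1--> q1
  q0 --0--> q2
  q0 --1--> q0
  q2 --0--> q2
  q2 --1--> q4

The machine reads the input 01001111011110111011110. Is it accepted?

Yes

q1 → q3 → q0 → q2 → q2 → q4 → q1 → q0 → q0 → q2 → q4 → q1 → q0 → q0 → q2 → q4 → q1 → q0 → q2 → q4 → q1 → q0 → q0 → q2
End state q2 is accepting.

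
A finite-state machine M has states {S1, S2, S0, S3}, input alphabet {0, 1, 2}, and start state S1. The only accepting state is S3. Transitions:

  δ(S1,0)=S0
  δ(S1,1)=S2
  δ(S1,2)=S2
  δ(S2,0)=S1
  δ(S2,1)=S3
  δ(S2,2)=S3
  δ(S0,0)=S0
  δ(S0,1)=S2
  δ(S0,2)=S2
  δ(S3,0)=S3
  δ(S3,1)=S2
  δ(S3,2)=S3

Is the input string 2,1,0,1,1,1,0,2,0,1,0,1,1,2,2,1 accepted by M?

start at S1
read '2': S1 → S2
read '1': S2 → S3
read '0': S3 → S3
read '1': S3 → S2
read '1': S2 → S3
read '1': S3 → S2
read '0': S2 → S1
read '2': S1 → S2
read '0': S2 → S1
read '1': S1 → S2
read '0': S2 → S1
read '1': S1 → S2
read '1': S2 → S3
read '2': S3 → S3
read '2': S3 → S3
read '1': S3 → S2
End state S2 is not accepting.

No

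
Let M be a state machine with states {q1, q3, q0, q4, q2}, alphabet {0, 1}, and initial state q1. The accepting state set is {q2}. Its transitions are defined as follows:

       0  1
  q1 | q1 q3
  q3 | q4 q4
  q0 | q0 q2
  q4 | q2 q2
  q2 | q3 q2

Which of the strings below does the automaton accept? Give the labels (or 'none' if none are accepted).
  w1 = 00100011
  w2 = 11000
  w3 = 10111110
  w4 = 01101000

w1: Trace: q1 -0-> q1 -0-> q1 -1-> q3 -0-> q4 -0-> q2 -0-> q3 -1-> q4 -1-> q2  → end q2, accepted
w2: Trace: q1 -1-> q3 -1-> q4 -0-> q2 -0-> q3 -0-> q4  → end q4, rejected
w3: Trace: q1 -1-> q3 -0-> q4 -1-> q2 -1-> q2 -1-> q2 -1-> q2 -1-> q2 -0-> q3  → end q3, rejected
w4: Trace: q1 -0-> q1 -1-> q3 -1-> q4 -0-> q2 -1-> q2 -0-> q3 -0-> q4 -0-> q2  → end q2, accepted

w1, w4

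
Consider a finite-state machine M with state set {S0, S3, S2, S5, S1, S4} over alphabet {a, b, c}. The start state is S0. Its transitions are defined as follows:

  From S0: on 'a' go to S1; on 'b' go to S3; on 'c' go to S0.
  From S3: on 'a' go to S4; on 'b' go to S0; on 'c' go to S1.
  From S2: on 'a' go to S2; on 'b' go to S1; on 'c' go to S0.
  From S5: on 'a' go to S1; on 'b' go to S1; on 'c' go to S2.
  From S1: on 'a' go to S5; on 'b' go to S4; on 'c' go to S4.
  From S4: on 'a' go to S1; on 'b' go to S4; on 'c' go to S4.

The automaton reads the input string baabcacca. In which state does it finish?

Trace: S0 -b-> S3 -a-> S4 -a-> S1 -b-> S4 -c-> S4 -a-> S1 -c-> S4 -c-> S4 -a-> S1

S1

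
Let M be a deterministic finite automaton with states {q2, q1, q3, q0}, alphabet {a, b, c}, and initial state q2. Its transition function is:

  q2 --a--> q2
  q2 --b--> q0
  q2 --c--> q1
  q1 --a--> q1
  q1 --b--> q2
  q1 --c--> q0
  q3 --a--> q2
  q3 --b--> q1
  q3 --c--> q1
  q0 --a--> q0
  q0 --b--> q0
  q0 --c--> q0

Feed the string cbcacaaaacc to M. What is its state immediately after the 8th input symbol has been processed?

q0

q2 → q1 → q2 → q1 → q1 → q0 → q0 → q0 → q0
After 8 symbols: q0.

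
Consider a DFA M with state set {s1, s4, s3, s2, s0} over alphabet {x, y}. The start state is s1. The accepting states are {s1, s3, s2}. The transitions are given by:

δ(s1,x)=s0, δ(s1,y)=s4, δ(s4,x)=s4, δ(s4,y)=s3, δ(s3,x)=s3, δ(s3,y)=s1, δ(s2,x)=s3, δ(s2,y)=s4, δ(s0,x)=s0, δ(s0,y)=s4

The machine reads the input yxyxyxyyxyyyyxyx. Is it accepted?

start at s1
read 'y': s1 → s4
read 'x': s4 → s4
read 'y': s4 → s3
read 'x': s3 → s3
read 'y': s3 → s1
read 'x': s1 → s0
read 'y': s0 → s4
read 'y': s4 → s3
read 'x': s3 → s3
read 'y': s3 → s1
read 'y': s1 → s4
read 'y': s4 → s3
read 'y': s3 → s1
read 'x': s1 → s0
read 'y': s0 → s4
read 'x': s4 → s4
End state s4 is not accepting.

No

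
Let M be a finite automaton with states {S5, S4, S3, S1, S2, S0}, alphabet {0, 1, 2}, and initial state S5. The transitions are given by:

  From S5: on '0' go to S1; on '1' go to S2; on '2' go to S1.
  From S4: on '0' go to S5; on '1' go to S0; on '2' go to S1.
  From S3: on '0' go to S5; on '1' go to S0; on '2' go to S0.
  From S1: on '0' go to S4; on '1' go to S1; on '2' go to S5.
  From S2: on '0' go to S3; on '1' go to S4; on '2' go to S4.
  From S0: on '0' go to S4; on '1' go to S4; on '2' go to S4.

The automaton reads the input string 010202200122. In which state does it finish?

Trace: S5 -0-> S1 -1-> S1 -0-> S4 -2-> S1 -0-> S4 -2-> S1 -2-> S5 -0-> S1 -0-> S4 -1-> S0 -2-> S4 -2-> S1

S1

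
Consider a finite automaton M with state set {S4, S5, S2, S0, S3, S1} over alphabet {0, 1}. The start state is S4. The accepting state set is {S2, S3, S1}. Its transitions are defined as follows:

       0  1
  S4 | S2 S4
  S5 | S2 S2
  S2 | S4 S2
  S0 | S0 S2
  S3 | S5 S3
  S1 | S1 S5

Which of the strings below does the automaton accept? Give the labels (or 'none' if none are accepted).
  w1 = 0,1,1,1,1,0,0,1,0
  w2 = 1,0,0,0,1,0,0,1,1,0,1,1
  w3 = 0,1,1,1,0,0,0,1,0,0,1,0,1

w1: Trace: S4 -0-> S2 -1-> S2 -1-> S2 -1-> S2 -1-> S2 -0-> S4 -0-> S2 -1-> S2 -0-> S4  → end S4, rejected
w2: Trace: S4 -1-> S4 -0-> S2 -0-> S4 -0-> S2 -1-> S2 -0-> S4 -0-> S2 -1-> S2 -1-> S2 -0-> S4 -1-> S4 -1-> S4  → end S4, rejected
w3: Trace: S4 -0-> S2 -1-> S2 -1-> S2 -1-> S2 -0-> S4 -0-> S2 -0-> S4 -1-> S4 -0-> S2 -0-> S4 -1-> S4 -0-> S2 -1-> S2  → end S2, accepted

w3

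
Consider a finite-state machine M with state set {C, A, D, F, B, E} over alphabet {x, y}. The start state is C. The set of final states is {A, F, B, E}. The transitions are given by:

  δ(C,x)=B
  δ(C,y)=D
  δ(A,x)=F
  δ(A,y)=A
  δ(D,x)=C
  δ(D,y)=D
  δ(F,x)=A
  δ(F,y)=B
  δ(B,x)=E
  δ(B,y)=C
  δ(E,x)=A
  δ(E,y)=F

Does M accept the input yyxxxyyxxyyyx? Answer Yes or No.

Yes

start at C
read 'y': C → D
read 'y': D → D
read 'x': D → C
read 'x': C → B
read 'x': B → E
read 'y': E → F
read 'y': F → B
read 'x': B → E
read 'x': E → A
read 'y': A → A
read 'y': A → A
read 'y': A → A
read 'x': A → F
End state F is accepting.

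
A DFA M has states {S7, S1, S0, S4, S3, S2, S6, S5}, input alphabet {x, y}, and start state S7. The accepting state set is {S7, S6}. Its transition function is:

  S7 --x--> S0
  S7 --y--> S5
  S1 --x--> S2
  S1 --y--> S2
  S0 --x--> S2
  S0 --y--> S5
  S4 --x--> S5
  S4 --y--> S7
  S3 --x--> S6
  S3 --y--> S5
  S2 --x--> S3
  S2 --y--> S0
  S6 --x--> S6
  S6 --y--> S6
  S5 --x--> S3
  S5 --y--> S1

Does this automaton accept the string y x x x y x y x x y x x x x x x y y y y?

Trace: S7 -y-> S5 -x-> S3 -x-> S6 -x-> S6 -y-> S6 -x-> S6 -y-> S6 -x-> S6 -x-> S6 -y-> S6 -x-> S6 -x-> S6 -x-> S6 -x-> S6 -x-> S6 -x-> S6 -y-> S6 -y-> S6 -y-> S6 -y-> S6
End state S6 is accepting.

Yes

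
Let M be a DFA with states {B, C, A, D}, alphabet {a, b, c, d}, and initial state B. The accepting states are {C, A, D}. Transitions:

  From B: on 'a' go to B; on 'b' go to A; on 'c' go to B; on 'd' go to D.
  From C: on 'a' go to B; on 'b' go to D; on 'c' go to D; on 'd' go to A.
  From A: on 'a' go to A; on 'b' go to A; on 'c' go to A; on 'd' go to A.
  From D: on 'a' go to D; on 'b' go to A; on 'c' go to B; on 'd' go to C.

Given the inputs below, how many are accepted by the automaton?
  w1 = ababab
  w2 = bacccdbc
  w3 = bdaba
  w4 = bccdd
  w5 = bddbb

5

w1: Trace: B -a-> B -b-> A -a-> A -b-> A -a-> A -b-> A  → end A, accepted
w2: Trace: B -b-> A -a-> A -c-> A -c-> A -c-> A -d-> A -b-> A -c-> A  → end A, accepted
w3: Trace: B -b-> A -d-> A -a-> A -b-> A -a-> A  → end A, accepted
w4: Trace: B -b-> A -c-> A -c-> A -d-> A -d-> A  → end A, accepted
w5: Trace: B -b-> A -d-> A -d-> A -b-> A -b-> A  → end A, accepted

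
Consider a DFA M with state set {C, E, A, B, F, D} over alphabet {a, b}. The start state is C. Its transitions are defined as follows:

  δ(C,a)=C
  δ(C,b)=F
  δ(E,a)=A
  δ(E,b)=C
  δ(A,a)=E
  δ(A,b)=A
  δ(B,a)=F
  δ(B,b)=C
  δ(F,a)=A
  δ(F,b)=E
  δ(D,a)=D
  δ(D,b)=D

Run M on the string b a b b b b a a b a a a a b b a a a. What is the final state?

C → F → A → A → A → A → A → E → A → A → E → A → E → A → A → A → E → A → E

E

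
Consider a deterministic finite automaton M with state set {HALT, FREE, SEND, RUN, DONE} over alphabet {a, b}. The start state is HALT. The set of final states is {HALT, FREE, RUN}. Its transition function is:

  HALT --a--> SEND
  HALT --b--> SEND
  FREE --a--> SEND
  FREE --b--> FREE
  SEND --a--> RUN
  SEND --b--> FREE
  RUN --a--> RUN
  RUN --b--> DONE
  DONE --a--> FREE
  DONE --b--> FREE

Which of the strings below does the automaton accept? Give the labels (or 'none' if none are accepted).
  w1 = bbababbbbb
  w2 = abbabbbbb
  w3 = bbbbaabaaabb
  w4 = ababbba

w1, w2, w3

w1: Trace: HALT -b-> SEND -b-> FREE -a-> SEND -b-> FREE -a-> SEND -b-> FREE -b-> FREE -b-> FREE -b-> FREE -b-> FREE  → end FREE, accepted
w2: Trace: HALT -a-> SEND -b-> FREE -b-> FREE -a-> SEND -b-> FREE -b-> FREE -b-> FREE -b-> FREE -b-> FREE  → end FREE, accepted
w3: Trace: HALT -b-> SEND -b-> FREE -b-> FREE -b-> FREE -a-> SEND -a-> RUN -b-> DONE -a-> FREE -a-> SEND -a-> RUN -b-> DONE -b-> FREE  → end FREE, accepted
w4: Trace: HALT -a-> SEND -b-> FREE -a-> SEND -b-> FREE -b-> FREE -b-> FREE -a-> SEND  → end SEND, rejected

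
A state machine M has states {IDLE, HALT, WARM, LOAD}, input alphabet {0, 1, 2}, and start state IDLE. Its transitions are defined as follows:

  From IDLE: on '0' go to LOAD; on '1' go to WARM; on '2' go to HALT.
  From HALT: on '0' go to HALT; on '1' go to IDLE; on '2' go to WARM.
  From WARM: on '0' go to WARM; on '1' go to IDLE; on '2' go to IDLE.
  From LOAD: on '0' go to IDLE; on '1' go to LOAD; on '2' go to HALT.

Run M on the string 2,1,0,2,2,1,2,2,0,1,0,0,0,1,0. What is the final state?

IDLE → HALT → IDLE → LOAD → HALT → WARM → IDLE → HALT → WARM → WARM → IDLE → LOAD → IDLE → LOAD → LOAD → IDLE

IDLE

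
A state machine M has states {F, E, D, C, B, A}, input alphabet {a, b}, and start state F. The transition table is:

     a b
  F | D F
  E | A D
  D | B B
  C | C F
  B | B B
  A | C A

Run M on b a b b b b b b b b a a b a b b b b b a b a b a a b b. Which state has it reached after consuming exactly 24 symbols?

start at F
read 'b': F → F
read 'a': F → D
read 'b': D → B
read 'b': B → B
read 'b': B → B
read 'b': B → B
read 'b': B → B
read 'b': B → B
read 'b': B → B
read 'b': B → B
read 'a': B → B
read 'a': B → B
read 'b': B → B
read 'a': B → B
read 'b': B → B
read 'b': B → B
read 'b': B → B
read 'b': B → B
read 'b': B → B
read 'a': B → B
read 'b': B → B
read 'a': B → B
read 'b': B → B
read 'a': B → B
After 24 symbols: B.

B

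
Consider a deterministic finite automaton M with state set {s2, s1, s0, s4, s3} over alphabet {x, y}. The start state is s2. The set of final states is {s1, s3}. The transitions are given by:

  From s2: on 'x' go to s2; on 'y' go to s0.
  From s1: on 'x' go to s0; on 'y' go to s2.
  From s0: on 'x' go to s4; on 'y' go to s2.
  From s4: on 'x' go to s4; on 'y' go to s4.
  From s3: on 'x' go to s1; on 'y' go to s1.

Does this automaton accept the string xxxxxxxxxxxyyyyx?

No

s2 → s2 → s2 → s2 → s2 → s2 → s2 → s2 → s2 → s2 → s2 → s2 → s0 → s2 → s0 → s2 → s2
End state s2 is not accepting.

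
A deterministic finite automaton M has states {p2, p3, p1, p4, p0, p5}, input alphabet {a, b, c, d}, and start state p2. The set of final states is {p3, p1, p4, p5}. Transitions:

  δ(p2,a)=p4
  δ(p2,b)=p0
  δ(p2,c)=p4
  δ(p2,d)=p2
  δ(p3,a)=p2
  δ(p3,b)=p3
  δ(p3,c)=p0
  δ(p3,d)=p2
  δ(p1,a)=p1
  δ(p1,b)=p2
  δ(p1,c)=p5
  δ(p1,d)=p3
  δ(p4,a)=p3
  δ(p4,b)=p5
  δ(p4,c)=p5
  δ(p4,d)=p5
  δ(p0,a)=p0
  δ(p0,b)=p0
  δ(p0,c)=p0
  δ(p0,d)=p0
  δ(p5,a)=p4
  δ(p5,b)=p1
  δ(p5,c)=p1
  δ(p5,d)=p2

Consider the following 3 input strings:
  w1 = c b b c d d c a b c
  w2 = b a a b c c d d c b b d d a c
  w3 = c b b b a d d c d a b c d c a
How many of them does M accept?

0

w1: Trace: p2 -c-> p4 -b-> p5 -b-> p1 -c-> p5 -d-> p2 -d-> p2 -c-> p4 -a-> p3 -b-> p3 -c-> p0  → end p0, rejected
w2: Trace: p2 -b-> p0 -a-> p0 -a-> p0 -b-> p0 -c-> p0 -c-> p0 -d-> p0 -d-> p0 -c-> p0 -b-> p0 -b-> p0 -d-> p0 -d-> p0 -a-> p0 -c-> p0  → end p0, rejected
w3: Trace: p2 -c-> p4 -b-> p5 -b-> p1 -b-> p2 -a-> p4 -d-> p5 -d-> p2 -c-> p4 -d-> p5 -a-> p4 -b-> p5 -c-> p1 -d-> p3 -c-> p0 -a-> p0  → end p0, rejected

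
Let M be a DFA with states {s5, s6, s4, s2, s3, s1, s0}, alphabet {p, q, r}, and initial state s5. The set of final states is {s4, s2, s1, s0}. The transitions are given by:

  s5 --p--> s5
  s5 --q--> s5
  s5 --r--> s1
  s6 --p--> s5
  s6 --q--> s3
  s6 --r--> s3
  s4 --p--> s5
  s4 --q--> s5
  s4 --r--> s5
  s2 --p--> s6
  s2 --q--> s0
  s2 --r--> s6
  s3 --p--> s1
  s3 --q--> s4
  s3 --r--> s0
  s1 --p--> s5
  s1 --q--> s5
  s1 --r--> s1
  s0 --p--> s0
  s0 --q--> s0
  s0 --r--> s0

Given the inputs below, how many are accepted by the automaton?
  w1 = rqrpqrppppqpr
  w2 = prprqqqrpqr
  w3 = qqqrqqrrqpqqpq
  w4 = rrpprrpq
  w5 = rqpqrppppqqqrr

w1:
  start at s5
  read 'r': s5 → s1
  read 'q': s1 → s5
  read 'r': s5 → s1
  read 'p': s1 → s5
  read 'q': s5 → s5
  read 'r': s5 → s1
  read 'p': s1 → s5
  read 'p': s5 → s5
  read 'p': s5 → s5
  read 'p': s5 → s5
  read 'q': s5 → s5
  read 'p': s5 → s5
  read 'r': s5 → s1
  end s1, accepted
w2:
  start at s5
  read 'p': s5 → s5
  read 'r': s5 → s1
  read 'p': s1 → s5
  read 'r': s5 → s1
  read 'q': s1 → s5
  read 'q': s5 → s5
  read 'q': s5 → s5
  read 'r': s5 → s1
  read 'p': s1 → s5
  read 'q': s5 → s5
  read 'r': s5 → s1
  end s1, accepted
w3:
  start at s5
  read 'q': s5 → s5
  read 'q': s5 → s5
  read 'q': s5 → s5
  read 'r': s5 → s1
  read 'q': s1 → s5
  read 'q': s5 → s5
  read 'r': s5 → s1
  read 'r': s1 → s1
  read 'q': s1 → s5
  read 'p': s5 → s5
  read 'q': s5 → s5
  read 'q': s5 → s5
  read 'p': s5 → s5
  read 'q': s5 → s5
  end s5, rejected
w4:
  start at s5
  read 'r': s5 → s1
  read 'r': s1 → s1
  read 'p': s1 → s5
  read 'p': s5 → s5
  read 'r': s5 → s1
  read 'r': s1 → s1
  read 'p': s1 → s5
  read 'q': s5 → s5
  end s5, rejected
w5:
  start at s5
  read 'r': s5 → s1
  read 'q': s1 → s5
  read 'p': s5 → s5
  read 'q': s5 → s5
  read 'r': s5 → s1
  read 'p': s1 → s5
  read 'p': s5 → s5
  read 'p': s5 → s5
  read 'p': s5 → s5
  read 'q': s5 → s5
  read 'q': s5 → s5
  read 'q': s5 → s5
  read 'r': s5 → s1
  read 'r': s1 → s1
  end s1, accepted

3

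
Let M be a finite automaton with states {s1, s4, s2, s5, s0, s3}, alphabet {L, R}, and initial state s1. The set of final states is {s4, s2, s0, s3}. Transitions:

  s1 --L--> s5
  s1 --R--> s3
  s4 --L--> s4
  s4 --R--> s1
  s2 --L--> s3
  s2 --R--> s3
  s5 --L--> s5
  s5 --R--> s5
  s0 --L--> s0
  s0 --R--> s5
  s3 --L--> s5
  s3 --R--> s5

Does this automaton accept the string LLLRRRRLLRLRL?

s1 → s5 → s5 → s5 → s5 → s5 → s5 → s5 → s5 → s5 → s5 → s5 → s5 → s5
End state s5 is not accepting.

No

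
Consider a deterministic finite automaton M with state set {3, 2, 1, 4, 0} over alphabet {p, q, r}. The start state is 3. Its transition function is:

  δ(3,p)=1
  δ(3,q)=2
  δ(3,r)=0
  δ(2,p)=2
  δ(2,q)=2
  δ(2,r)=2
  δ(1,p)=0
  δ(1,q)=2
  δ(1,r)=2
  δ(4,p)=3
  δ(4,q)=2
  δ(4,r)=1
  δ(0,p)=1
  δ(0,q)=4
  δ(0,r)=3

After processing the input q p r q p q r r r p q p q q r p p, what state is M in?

3 → 2 → 2 → 2 → 2 → 2 → 2 → 2 → 2 → 2 → 2 → 2 → 2 → 2 → 2 → 2 → 2 → 2

2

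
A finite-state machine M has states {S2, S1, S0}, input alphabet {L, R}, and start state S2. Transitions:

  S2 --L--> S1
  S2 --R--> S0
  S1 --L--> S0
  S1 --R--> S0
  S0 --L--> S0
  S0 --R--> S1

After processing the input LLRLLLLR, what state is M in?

S1

Trace: S2 -L-> S1 -L-> S0 -R-> S1 -L-> S0 -L-> S0 -L-> S0 -L-> S0 -R-> S1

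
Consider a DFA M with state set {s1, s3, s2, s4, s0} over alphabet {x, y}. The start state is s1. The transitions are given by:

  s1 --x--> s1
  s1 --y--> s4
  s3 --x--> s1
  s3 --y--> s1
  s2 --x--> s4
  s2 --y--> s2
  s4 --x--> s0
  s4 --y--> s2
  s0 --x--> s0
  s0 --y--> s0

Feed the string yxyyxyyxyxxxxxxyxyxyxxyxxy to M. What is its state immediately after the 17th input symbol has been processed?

s1 → s4 → s0 → s0 → s0 → s0 → s0 → s0 → s0 → s0 → s0 → s0 → s0 → s0 → s0 → s0 → s0 → s0
After 17 symbols: s0.

s0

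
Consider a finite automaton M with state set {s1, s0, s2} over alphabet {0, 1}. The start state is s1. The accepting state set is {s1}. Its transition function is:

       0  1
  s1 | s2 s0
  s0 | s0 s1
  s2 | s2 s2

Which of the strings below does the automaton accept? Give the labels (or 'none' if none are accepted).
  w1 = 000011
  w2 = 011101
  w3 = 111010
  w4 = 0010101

none

w1:
  start at s1
  read '0': s1 → s2
  read '0': s2 → s2
  read '0': s2 → s2
  read '0': s2 → s2
  read '1': s2 → s2
  read '1': s2 → s2
  end s2, rejected
w2:
  start at s1
  read '0': s1 → s2
  read '1': s2 → s2
  read '1': s2 → s2
  read '1': s2 → s2
  read '0': s2 → s2
  read '1': s2 → s2
  end s2, rejected
w3:
  start at s1
  read '1': s1 → s0
  read '1': s0 → s1
  read '1': s1 → s0
  read '0': s0 → s0
  read '1': s0 → s1
  read '0': s1 → s2
  end s2, rejected
w4:
  start at s1
  read '0': s1 → s2
  read '0': s2 → s2
  read '1': s2 → s2
  read '0': s2 → s2
  read '1': s2 → s2
  read '0': s2 → s2
  read '1': s2 → s2
  end s2, rejected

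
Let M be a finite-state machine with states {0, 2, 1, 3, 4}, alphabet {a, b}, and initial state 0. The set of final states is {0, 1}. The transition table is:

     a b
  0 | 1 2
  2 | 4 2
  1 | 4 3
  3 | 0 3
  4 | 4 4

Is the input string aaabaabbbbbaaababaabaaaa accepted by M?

start at 0
read 'a': 0 → 1
read 'a': 1 → 4
read 'a': 4 → 4
read 'b': 4 → 4
read 'a': 4 → 4
read 'a': 4 → 4
read 'b': 4 → 4
read 'b': 4 → 4
read 'b': 4 → 4
read 'b': 4 → 4
read 'b': 4 → 4
read 'a': 4 → 4
read 'a': 4 → 4
read 'a': 4 → 4
read 'b': 4 → 4
read 'a': 4 → 4
read 'b': 4 → 4
read 'a': 4 → 4
read 'a': 4 → 4
read 'b': 4 → 4
read 'a': 4 → 4
read 'a': 4 → 4
read 'a': 4 → 4
read 'a': 4 → 4
End state 4 is not accepting.

No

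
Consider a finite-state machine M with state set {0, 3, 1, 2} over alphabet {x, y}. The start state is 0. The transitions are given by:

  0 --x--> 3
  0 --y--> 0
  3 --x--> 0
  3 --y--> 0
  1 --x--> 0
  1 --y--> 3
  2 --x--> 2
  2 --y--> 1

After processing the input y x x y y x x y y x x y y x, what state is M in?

3

0 → 0 → 3 → 0 → 0 → 0 → 3 → 0 → 0 → 0 → 3 → 0 → 0 → 0 → 3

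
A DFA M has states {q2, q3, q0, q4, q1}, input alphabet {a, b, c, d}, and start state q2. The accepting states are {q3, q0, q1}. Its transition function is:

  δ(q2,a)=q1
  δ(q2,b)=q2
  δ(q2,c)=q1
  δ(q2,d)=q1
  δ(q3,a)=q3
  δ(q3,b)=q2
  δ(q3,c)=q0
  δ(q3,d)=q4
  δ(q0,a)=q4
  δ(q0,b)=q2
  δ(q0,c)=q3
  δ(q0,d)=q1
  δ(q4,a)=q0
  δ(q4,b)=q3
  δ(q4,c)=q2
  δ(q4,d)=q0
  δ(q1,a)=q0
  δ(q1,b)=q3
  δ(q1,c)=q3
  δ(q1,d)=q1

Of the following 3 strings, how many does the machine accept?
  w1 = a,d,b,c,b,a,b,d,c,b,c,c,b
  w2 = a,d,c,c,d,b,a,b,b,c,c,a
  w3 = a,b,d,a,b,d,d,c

2

w1: q2 → q1 → q1 → q3 → q0 → q2 → q1 → q3 → q4 → q2 → q2 → q1 → q3 → q2  → end q2, rejected
w2: q2 → q1 → q1 → q3 → q0 → q1 → q3 → q3 → q2 → q2 → q1 → q3 → q3  → end q3, accepted
w3: q2 → q1 → q3 → q4 → q0 → q2 → q1 → q1 → q3  → end q3, accepted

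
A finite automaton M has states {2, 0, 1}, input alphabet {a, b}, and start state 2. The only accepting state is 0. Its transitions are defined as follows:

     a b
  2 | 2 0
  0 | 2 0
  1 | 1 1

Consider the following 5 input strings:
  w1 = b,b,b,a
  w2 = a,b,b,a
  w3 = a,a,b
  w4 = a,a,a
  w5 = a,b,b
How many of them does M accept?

w1: Trace: 2 -b-> 0 -b-> 0 -b-> 0 -a-> 2  → end 2, rejected
w2: Trace: 2 -a-> 2 -b-> 0 -b-> 0 -a-> 2  → end 2, rejected
w3: Trace: 2 -a-> 2 -a-> 2 -b-> 0  → end 0, accepted
w4: Trace: 2 -a-> 2 -a-> 2 -a-> 2  → end 2, rejected
w5: Trace: 2 -a-> 2 -b-> 0 -b-> 0  → end 0, accepted

2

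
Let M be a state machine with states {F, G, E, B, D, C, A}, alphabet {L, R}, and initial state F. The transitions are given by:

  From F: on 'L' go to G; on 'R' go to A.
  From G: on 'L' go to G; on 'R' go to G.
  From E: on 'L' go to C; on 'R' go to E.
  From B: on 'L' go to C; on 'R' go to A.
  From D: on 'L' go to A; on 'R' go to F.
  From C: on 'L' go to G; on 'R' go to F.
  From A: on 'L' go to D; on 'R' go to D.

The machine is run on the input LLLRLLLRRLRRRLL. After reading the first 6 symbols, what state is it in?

G

F → G → G → G → G → G → G
After 6 symbols: G.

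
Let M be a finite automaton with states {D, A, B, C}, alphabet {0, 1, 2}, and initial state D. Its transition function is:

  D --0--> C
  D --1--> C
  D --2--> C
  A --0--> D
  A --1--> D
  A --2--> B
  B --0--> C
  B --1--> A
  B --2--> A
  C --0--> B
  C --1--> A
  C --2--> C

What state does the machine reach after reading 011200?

Trace: D -0-> C -1-> A -1-> D -2-> C -0-> B -0-> C

C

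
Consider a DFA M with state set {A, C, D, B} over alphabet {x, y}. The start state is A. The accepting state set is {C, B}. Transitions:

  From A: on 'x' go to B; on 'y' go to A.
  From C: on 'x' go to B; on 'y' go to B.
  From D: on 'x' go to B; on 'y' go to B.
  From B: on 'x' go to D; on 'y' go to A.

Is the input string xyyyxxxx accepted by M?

No

start at A
read 'x': A → B
read 'y': B → A
read 'y': A → A
read 'y': A → A
read 'x': A → B
read 'x': B → D
read 'x': D → B
read 'x': B → D
End state D is not accepting.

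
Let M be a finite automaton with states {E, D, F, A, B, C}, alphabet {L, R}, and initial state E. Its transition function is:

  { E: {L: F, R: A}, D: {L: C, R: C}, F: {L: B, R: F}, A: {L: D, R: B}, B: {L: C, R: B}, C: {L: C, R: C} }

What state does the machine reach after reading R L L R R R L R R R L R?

C

E → A → D → C → C → C → C → C → C → C → C → C → C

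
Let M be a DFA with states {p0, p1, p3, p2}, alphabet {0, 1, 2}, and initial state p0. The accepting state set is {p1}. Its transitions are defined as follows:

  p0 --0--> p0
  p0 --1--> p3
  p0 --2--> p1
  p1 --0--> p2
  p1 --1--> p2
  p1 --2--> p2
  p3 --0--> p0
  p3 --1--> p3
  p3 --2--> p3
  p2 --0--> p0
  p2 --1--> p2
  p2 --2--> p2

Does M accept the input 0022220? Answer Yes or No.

start at p0
read '0': p0 → p0
read '0': p0 → p0
read '2': p0 → p1
read '2': p1 → p2
read '2': p2 → p2
read '2': p2 → p2
read '0': p2 → p0
End state p0 is not accepting.

No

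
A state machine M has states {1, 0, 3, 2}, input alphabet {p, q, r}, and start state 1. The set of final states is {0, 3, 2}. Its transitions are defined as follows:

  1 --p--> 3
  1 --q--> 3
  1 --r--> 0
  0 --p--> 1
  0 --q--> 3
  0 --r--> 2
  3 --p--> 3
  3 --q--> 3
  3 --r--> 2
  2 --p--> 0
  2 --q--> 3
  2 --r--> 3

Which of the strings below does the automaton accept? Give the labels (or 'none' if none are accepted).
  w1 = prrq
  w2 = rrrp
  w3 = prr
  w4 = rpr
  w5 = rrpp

w1, w2, w3, w4

w1:
  start at 1
  read 'p': 1 → 3
  read 'r': 3 → 2
  read 'r': 2 → 3
  read 'q': 3 → 3
  end 3, accepted
w2:
  start at 1
  read 'r': 1 → 0
  read 'r': 0 → 2
  read 'r': 2 → 3
  read 'p': 3 → 3
  end 3, accepted
w3:
  start at 1
  read 'p': 1 → 3
  read 'r': 3 → 2
  read 'r': 2 → 3
  end 3, accepted
w4:
  start at 1
  read 'r': 1 → 0
  read 'p': 0 → 1
  read 'r': 1 → 0
  end 0, accepted
w5:
  start at 1
  read 'r': 1 → 0
  read 'r': 0 → 2
  read 'p': 2 → 0
  read 'p': 0 → 1
  end 1, rejected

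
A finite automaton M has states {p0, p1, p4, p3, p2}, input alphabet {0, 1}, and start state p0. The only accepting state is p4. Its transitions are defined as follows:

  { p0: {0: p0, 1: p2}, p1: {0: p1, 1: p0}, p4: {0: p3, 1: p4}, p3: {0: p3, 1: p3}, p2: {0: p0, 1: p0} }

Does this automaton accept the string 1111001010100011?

No

Trace: p0 -1-> p2 -1-> p0 -1-> p2 -1-> p0 -0-> p0 -0-> p0 -1-> p2 -0-> p0 -1-> p2 -0-> p0 -1-> p2 -0-> p0 -0-> p0 -0-> p0 -1-> p2 -1-> p0
End state p0 is not accepting.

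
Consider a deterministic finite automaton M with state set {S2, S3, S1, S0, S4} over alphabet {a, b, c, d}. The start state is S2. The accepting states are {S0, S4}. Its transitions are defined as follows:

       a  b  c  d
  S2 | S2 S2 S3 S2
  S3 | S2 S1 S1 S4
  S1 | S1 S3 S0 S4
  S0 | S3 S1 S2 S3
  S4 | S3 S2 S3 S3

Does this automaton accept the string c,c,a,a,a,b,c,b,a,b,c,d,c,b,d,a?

No

start at S2
read 'c': S2 → S3
read 'c': S3 → S1
read 'a': S1 → S1
read 'a': S1 → S1
read 'a': S1 → S1
read 'b': S1 → S3
read 'c': S3 → S1
read 'b': S1 → S3
read 'a': S3 → S2
read 'b': S2 → S2
read 'c': S2 → S3
read 'd': S3 → S4
read 'c': S4 → S3
read 'b': S3 → S1
read 'd': S1 → S4
read 'a': S4 → S3
End state S3 is not accepting.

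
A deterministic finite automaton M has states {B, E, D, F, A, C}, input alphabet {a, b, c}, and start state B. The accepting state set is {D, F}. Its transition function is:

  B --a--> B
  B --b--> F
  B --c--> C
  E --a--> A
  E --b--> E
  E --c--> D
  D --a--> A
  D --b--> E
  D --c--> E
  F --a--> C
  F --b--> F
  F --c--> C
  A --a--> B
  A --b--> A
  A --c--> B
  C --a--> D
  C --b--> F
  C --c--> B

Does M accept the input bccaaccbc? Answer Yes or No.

No

start at B
read 'b': B → F
read 'c': F → C
read 'c': C → B
read 'a': B → B
read 'a': B → B
read 'c': B → C
read 'c': C → B
read 'b': B → F
read 'c': F → C
End state C is not accepting.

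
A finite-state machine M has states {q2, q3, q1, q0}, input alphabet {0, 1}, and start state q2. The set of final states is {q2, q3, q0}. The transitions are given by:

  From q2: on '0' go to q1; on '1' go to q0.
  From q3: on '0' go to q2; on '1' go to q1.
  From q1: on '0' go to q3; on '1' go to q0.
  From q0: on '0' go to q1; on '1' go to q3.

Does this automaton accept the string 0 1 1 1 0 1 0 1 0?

Trace: q2 -0-> q1 -1-> q0 -1-> q3 -1-> q1 -0-> q3 -1-> q1 -0-> q3 -1-> q1 -0-> q3
End state q3 is accepting.

Yes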